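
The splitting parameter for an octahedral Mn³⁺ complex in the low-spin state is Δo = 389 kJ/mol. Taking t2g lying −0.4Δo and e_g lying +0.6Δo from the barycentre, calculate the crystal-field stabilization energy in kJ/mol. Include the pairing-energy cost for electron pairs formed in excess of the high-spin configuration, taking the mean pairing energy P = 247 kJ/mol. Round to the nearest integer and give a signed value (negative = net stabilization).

-375

Group 7 minus oxidation state +3 gives a d⁴ configuration for Mn³⁺.
Configuration: t2g^4 e_g^0.
Orbital CFSE = 4(-0.4) + 0(0.6) = -1.6Δo = -1.6 × 389 = -622 kJ/mol.
High-spin d⁴ would be t2g^3 e_g^1 with 0 pairs; low-spin has 1, so 1 excess pair costs +1P = +247 kJ/mol.
Combining: -622 + 247 = -375 kJ/mol.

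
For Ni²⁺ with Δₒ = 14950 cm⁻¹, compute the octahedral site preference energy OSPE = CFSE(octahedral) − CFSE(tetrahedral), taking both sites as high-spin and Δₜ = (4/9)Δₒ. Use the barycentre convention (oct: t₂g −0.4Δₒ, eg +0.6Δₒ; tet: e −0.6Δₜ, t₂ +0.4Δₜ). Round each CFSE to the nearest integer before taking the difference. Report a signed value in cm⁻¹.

Ni²⁺: group 10, so d-count = 10 − 2 = 8.
In an octahedral site d⁸ (HS) is t2g^6 e_g^2, giving CFSE(oct) = -1.2Δₒ = -17940 cm⁻¹.
In a tetrahedral site the filling is e^4 t2^4: CFSE(tet) = -0.8Δₜ = -0.8 × (4/9)(14950) = -5316 cm⁻¹.
OSPE = CFSE(oct) − CFSE(tet) = -17940 − (-5316) = -12624 cm⁻¹.

-12624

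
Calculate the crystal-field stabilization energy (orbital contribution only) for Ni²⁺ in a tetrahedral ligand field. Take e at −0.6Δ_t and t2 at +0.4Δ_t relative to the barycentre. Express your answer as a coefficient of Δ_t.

-0.8 Δ_t

Ni²⁺: group 10, so d-count = 10 − 2 = 8.
With tetrahedral geometry the complex is necessarily high-spin.
Configuration: e^4 t2^4.
CFSE = 4(-0.6Δ_t) + 4(0.4Δ_t) = -2.4Δ_t + 1.6Δ_t = -0.8Δ_t.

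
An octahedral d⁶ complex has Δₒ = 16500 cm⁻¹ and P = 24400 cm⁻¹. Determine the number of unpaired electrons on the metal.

4

Here Δₒ < P (16500 < 24400), so the high-spin state is favoured.
Configuration: t2g^4 e_g^2.
Unpaired electrons: 4.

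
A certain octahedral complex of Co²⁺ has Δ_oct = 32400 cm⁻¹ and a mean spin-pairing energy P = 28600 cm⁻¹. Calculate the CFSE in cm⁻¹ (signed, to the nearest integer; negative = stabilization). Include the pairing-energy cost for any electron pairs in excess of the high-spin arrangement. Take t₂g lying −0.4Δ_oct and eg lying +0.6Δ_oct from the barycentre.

-29720

Co²⁺: group 9, so d-count = 9 − 2 = 7.
Here Δ_oct > P (32400 > 28600), so the low-spin state is favoured.
That gives t₂g⁶ eg¹.
Orbital CFSE = -1.8Δ_oct = -1.8 × 32400 = -58320 cm⁻¹.
Excess pairs vs high-spin: 3 − 2 = 1; pairing cost = +28600 cm⁻¹.
Net CFSE = -58320 + 28600 = -29720 cm⁻¹.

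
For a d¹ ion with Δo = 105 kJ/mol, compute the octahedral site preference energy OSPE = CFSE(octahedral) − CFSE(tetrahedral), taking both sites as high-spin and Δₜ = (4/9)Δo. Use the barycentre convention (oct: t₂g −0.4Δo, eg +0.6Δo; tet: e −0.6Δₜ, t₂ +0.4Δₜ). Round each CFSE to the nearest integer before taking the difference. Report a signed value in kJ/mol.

-14

In an octahedral site d¹ (HS) is t2g^1 e_g^0, giving CFSE(oct) = -0.4Δo = -42 kJ/mol.
In a tetrahedral site the filling is e^1 t2^0: CFSE(tet) = -0.6Δₜ = -0.6 × (4/9)(105) = -28 kJ/mol.
Subtracting, OSPE = -42 − (-28) = -14 kJ/mol.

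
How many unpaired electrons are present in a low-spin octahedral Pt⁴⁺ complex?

Group 10 minus oxidation state +4 gives a d⁶ configuration for Pt⁴⁺.
Configuration: t₂g⁶ eg⁰, giving 0 unpaired electrons.

0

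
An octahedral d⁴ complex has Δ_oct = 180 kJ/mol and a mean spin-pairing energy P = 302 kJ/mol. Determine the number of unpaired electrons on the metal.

4

With Δ_oct < P the complex is high-spin.
Configuration: t₂g³ eg¹.
Unpaired electrons: 4.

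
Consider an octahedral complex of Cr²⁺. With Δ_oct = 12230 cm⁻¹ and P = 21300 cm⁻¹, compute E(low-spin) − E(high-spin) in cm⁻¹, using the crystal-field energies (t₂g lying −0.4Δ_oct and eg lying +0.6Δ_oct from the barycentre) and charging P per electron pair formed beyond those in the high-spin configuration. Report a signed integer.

Cr²⁺: group 6, so d-count = 6 − 2 = 4.
In the high-spin limit (t₂g³ eg¹) the orbital term is -0.6Δ_oct = -7338 cm⁻¹, with no excess pairing.
Low-spin: t₂g⁴ eg⁰, orbital CFSE = -1.6Δ_oct = -19568 cm⁻¹; plus 1 excess pair × P = +21300 cm⁻¹; total 1732 cm⁻¹.
E(LS) − E(HS) = 1732 − (-7338) = 9070 cm⁻¹.

9070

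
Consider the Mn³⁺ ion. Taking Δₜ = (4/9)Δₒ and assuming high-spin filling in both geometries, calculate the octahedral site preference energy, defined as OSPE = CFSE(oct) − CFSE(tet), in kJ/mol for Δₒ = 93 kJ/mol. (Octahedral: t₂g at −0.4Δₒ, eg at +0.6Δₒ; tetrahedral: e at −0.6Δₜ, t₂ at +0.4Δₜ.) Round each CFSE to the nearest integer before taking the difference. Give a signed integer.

-39

Mn³⁺: group 7, so d-count = 7 − 3 = 4.
In an octahedral site d⁴ (HS) is t₂g³ eg¹, giving CFSE(oct) = -0.6Δₒ = -56 kJ/mol.
In a tetrahedral site the filling is e² t₂²: CFSE(tet) = -0.4Δₜ = -0.4 × (4/9)(93) = -17 kJ/mol.
OSPE = -56 − (-17) = -39 kJ/mol.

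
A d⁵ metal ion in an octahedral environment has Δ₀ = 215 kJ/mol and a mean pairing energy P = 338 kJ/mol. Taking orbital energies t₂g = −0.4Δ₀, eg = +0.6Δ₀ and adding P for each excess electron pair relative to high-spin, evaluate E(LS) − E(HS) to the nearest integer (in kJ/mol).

246

In the high-spin limit (t₂g³ eg²) the orbital term is 0.0Δ₀ = 0 kJ/mol, with no excess pairing.
Low-spin t₂g⁵ eg⁰ gives -2.0Δ₀ = -430 kJ/mol, but forming 2 extra pairs costs 2P = 676 kJ/mol, so E(LS) = -430 + 676 = 246 kJ/mol.
The difference is 246 − (0) = 246 kJ/mol, so high-spin lies lower.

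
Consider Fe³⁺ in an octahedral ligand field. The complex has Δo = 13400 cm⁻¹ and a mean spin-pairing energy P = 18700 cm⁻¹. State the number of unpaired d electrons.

Fe sits in group 8; removing 3 electrons leaves Fe³⁺ with 8 − 3 = 5 d electrons.
Here Δo < P (13400 < 18700), so the high-spin state is favoured.
Configuration: t₂g³ eg².
Unpaired electrons: 5.

5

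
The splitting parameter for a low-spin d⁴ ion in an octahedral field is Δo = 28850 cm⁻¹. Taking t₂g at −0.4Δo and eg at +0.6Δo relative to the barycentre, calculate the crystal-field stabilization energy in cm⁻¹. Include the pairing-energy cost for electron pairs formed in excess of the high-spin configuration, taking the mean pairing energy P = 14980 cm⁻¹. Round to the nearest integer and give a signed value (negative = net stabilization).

-31180

Electron filling gives t₂g⁴ eg⁰.
Orbital CFSE = 4(-0.4) + 0(0.6) = -1.6Δo = -1.6 × 28850 = -46160 cm⁻¹.
Relative to high-spin t₂g³ eg¹ (0 paired), the low-spin configuration has 1 additional pair, contributing +1 × 14980 = +14980 cm⁻¹.
Net CFSE = -46160 + 14980 = -31180 cm⁻¹.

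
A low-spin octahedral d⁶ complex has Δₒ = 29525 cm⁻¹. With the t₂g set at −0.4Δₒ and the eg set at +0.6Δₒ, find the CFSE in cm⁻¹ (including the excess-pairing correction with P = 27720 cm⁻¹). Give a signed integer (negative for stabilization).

-15420

Configuration: t₂g⁶ eg⁰.
The orbital stabilization is -2.4Δₒ = -2.4 × 29525 = -70860 cm⁻¹.
Pairing penalty: 3 pairs vs 1 in the high-spin reference → 2 extra × P = 55440 cm⁻¹.
Combining: -70860 + 55440 = -15420 cm⁻¹.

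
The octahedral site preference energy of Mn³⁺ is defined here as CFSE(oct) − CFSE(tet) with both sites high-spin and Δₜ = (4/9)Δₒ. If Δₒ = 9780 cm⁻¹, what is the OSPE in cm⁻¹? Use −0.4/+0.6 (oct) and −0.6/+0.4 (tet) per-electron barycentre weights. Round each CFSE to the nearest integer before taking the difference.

-4129

Group 7 minus oxidation state +3 gives a d⁴ configuration for Mn³⁺.
Octahedral (high-spin): t2g^3 e_g^1, CFSE = 3(−0.4) + 1(+0.6) = -0.6Δₒ = -0.6 × 9780 = -5868 cm⁻¹.
Tetrahedral: e^2 t2^2, CFSE = 2(−0.6) + 2(+0.4) = -0.4Δₜ = -0.4 × (4/9) × 9780 = -1739 cm⁻¹.
Subtracting, OSPE = -5868 − (-1739) = -4129 cm⁻¹.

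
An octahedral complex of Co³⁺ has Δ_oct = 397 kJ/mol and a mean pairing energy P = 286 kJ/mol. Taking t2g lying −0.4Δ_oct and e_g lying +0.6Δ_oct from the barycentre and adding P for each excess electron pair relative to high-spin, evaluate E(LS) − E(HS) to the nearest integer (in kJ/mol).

-222

Group 9 minus oxidation state +3 gives a d⁶ configuration for Co³⁺.
High-spin: t2g^4 e_g^2, CFSE = -0.4Δ_oct = -159 kJ/mol.
Low-spin t2g^6 e_g^0 gives -2.4Δ_oct = -953 kJ/mol, but forming 2 extra pairs costs 2P = 572 kJ/mol, so E(LS) = -953 + 572 = -381 kJ/mol.
Thus E(LS) − E(HS) = -222 kJ/mol.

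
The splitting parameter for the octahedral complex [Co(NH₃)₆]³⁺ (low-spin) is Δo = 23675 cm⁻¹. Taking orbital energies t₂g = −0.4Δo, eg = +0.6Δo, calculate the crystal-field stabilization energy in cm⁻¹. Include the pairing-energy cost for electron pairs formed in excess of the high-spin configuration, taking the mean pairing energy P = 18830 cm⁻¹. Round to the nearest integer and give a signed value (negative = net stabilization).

-19160

NH₃ is neutral, so the +3 overall charge sits on Co: oxidation state +3.
Co³⁺: group 9, so d-count = 9 − 3 = 6.
The d⁶ electrons fill as t₂g⁶ eg⁰.
CFSE(orbital) = 6×(-0.4Δo) + 0×(0.6Δo) = -2.4Δo; with Δo = 23675 cm⁻¹ that is -56820 cm⁻¹.
Relative to high-spin t₂g⁴ eg² (1 paired), the low-spin configuration has 2 additional pairs, contributing +2 × 18830 = +37660 cm⁻¹.
Net CFSE = -56820 + 37660 = -19160 cm⁻¹.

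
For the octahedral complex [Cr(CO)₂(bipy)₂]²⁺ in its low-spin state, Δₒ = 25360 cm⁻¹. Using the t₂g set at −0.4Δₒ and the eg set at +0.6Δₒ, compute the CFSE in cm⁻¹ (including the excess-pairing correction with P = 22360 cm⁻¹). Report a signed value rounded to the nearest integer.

-18216

Ligand charges: 2×(+0) from CO and 2×(+0) from bipy sum to +0; with overall charge +2, Cr is +2.
Group 6 minus oxidation state +2 gives a d⁴ configuration for Cr²⁺.
Configuration: t₂g⁴ eg⁰.
Orbital CFSE = 4(-0.4) + 0(0.6) = -1.6Δₒ = -1.6 × 25360 = -40576 cm⁻¹.
Pairing penalty: 1 pair vs 0 in the high-spin reference → 1 extra × P = 22360 cm⁻¹.
Overall CFSE = -40576 + 22360 = -18216 cm⁻¹.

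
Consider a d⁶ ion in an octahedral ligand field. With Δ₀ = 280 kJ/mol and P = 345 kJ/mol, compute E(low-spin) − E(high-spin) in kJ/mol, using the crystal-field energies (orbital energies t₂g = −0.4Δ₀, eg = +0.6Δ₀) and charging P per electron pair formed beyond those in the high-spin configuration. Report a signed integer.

High-spin: t₂g⁴ eg², CFSE = -0.4Δ₀ = -112 kJ/mol.
For low-spin the configuration is t₂g⁶ eg⁰: orbital energy -2.4 × 280 = -672 kJ/mol, and 2 additional pairs relative to high-spin add 690 kJ/mol, giving 18 kJ/mol.
E(LS) − E(HS) = 18 − (-112) = 130 kJ/mol.

130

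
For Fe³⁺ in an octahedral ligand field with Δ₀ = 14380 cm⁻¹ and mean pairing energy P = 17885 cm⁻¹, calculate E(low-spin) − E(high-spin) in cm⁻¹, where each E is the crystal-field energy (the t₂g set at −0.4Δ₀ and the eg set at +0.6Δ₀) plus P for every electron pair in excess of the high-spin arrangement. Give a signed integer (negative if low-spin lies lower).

7010

Fe³⁺: group 8, so d-count = 8 − 3 = 5.
High-spin: t₂g³ eg², CFSE = 0.0Δ₀ = 0 cm⁻¹.
Low-spin t₂g⁵ eg⁰ gives -2.0Δ₀ = -28760 cm⁻¹, but forming 2 extra pairs costs 2P = 35770 cm⁻¹, so E(LS) = -28760 + 35770 = 7010 cm⁻¹.
Thus E(LS) − E(HS) = 7010 cm⁻¹.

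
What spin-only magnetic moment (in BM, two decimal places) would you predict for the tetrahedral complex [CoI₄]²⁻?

Each I⁻ contributes -1; 4 × (-1) = -4. With overall charge -2, Co is in the +2 oxidation state.
Co is in group 9, so Co²⁺ is d⁷ (9 − 2 = 7).
Tetrahedral fields are weak (Δₜ ≈ 4/9 Δₒ), so electrons fill high-spin.
Configuration: e^4 t2^3 → 3 unpaired electrons.
μ(spin-only) = √[3(3+2)] = √15 ≈ 3.87 BM.

3.87 BM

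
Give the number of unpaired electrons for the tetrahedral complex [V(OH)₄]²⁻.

3

Each OH⁻ contributes -1; 4 × (-1) = -4. With overall charge -2, V is in the +2 oxidation state.
Group 5 minus oxidation state +2 gives a d³ configuration for V²⁺.
With tetrahedral geometry the complex is necessarily high-spin.
Configuration: e² t₂¹, giving 3 unpaired electrons.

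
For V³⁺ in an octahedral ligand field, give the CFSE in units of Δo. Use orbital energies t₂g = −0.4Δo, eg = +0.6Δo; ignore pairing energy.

-0.8 Δo

V³⁺: group 5, so d-count = 5 − 3 = 2.
Configuration: t₂g² eg⁰.
CFSE = 2(-0.4Δo) + 0(0.6Δo) = -0.8Δo + 0.0Δo = -0.8Δo.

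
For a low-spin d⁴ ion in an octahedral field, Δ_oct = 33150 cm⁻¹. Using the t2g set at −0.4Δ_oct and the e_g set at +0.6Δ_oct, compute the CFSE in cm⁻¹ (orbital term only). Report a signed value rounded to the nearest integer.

Configuration: t2g^4 e_g^0.
CFSE(orbital) = 4×(-0.4Δ_oct) + 0×(0.6Δ_oct) = -1.6Δ_oct; with Δ_oct = 33150 cm⁻¹ that is -53040 cm⁻¹.

-53040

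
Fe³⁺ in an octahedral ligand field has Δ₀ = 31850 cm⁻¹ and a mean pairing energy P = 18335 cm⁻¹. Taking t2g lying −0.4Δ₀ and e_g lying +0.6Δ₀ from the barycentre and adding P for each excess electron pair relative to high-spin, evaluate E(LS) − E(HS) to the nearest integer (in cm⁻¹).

-27030

Fe is in group 8, so Fe³⁺ is d⁵ (8 − 3 = 5).
High-spin d⁵ fills as t2g^3 e_g^2 with CFSE 3(−0.4) + 2(+0.6) = 0.0Δ₀ = 0 cm⁻¹.
Low-spin: t2g^5 e_g^0, orbital CFSE = -2.0Δ₀ = -63700 cm⁻¹; plus 2 excess pairs × P = +36670 cm⁻¹; total -27030 cm⁻¹.
The difference is -27030 − (0) = -27030 cm⁻¹, so low-spin lies lower.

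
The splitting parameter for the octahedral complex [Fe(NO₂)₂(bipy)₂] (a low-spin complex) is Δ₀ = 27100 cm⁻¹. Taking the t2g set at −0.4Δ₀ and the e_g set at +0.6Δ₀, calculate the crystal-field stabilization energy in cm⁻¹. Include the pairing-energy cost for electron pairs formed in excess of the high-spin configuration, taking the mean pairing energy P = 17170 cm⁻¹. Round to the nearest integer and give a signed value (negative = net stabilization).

Ligand charges: 2×(-1) from NO₂⁻ and 2×(+0) from bipy sum to -2; with overall charge +0, Fe is +2.
Group 8 minus oxidation state +2 gives a d⁶ configuration for Fe²⁺.
Configuration: t2g^6 e_g^0.
The orbital stabilization is -2.4Δ₀ = -2.4 × 27100 = -65040 cm⁻¹.
Relative to high-spin t2g^4 e_g^2 (1 paired), the low-spin configuration has 2 additional pairs, contributing +2 × 17170 = +34340 cm⁻¹.
Net CFSE = -65040 + 34340 = -30700 cm⁻¹.

-30700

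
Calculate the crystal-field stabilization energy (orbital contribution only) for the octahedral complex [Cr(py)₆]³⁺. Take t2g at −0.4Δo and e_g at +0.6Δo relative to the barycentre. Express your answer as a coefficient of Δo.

py is neutral, so the +3 overall charge sits on Cr: oxidation state +3.
Cr sits in group 6; removing 3 electrons leaves Cr³⁺ with 6 − 3 = 3 d electrons.
Configuration: t2g^3 e_g^0.
CFSE = 3(-0.4Δo) + 0(0.6Δo) = -1.2Δo + 0.0Δo = -1.2Δo.

-1.2 Δo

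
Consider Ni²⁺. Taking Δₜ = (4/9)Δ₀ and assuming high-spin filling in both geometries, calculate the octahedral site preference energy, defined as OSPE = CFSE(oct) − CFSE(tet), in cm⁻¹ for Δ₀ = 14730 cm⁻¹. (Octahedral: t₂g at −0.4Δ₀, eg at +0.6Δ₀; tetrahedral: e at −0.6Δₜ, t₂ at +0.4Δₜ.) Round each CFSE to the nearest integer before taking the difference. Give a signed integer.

-12439

Group 10 minus oxidation state +2 gives a d⁸ configuration for Ni²⁺.
Octahedral (high-spin): t₂g⁶ eg², CFSE = 6(−0.4) + 2(+0.6) = -1.2Δ₀ = -1.2 × 14730 = -17676 cm⁻¹.
Tetrahedral: e⁴ t₂⁴, CFSE = 4(−0.6) + 4(+0.4) = -0.8Δₜ = -0.8 × (4/9) × 14730 = -5237 cm⁻¹.
Subtracting, OSPE = -17676 − (-5237) = -12439 cm⁻¹.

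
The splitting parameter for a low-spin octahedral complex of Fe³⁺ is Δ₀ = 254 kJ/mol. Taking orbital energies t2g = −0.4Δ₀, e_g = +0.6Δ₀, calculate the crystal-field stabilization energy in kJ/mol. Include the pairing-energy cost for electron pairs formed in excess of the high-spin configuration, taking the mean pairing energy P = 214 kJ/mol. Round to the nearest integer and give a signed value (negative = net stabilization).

Group 8 minus oxidation state +3 gives a d⁵ configuration for Fe³⁺.
The d⁵ electrons fill as t2g^5 e_g^0.
CFSE(orbital) = 5×(-0.4Δ₀) + 0×(0.6Δ₀) = -2.0Δ₀; with Δ₀ = 254 kJ/mol that is -508 kJ/mol.
Pairing penalty: 2 pairs vs 0 in the high-spin reference → 2 extra × P = 428 kJ/mol.
Combining: -508 + 428 = -80 kJ/mol.

-80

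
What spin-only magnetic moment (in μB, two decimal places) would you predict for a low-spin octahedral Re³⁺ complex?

2.83 μB

Re is in group 7, so Re³⁺ is d⁴ (7 − 3 = 4).
Configuration: t₂g⁴ eg⁰ → 2 unpaired electrons.
μ(spin-only) = √[2(2+2)] = √8 ≈ 2.83 μB.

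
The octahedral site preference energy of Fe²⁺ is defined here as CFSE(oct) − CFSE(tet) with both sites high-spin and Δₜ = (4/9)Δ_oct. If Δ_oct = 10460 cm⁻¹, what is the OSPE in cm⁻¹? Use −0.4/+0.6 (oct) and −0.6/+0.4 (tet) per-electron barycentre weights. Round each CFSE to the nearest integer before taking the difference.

-1395

Fe sits in group 8; removing 2 electrons leaves Fe²⁺ with 8 − 2 = 6 d electrons.
In an octahedral site d⁶ (HS) is t₂g⁴ eg², giving CFSE(oct) = -0.4Δ_oct = -4184 cm⁻¹.
Tetrahedral: e³ t₂³, CFSE = 3(−0.6) + 3(+0.4) = -0.6Δₜ = -0.6 × (4/9) × 10460 = -2789 cm⁻¹.
OSPE = CFSE(oct) − CFSE(tet) = -4184 − (-2789) = -1395 cm⁻¹.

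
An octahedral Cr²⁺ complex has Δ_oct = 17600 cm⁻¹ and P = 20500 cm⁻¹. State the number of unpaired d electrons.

4

Cr is in group 6, so Cr²⁺ is d⁴ (6 − 2 = 4).
With Δ_oct < P the complex is high-spin.
Configuration: t₂g³ eg¹.
Unpaired electrons: 4.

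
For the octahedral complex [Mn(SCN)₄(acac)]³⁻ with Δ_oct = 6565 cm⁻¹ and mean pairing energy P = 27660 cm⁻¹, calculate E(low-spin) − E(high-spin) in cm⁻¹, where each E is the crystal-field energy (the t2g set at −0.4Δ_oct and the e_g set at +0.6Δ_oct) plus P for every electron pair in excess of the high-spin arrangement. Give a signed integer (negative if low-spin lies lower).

42190

Ligand charges: 4×(-1) from SCN⁻ and 1×(-1) from acac⁻ sum to -5; with overall charge -3, Mn is +2.
Mn is in group 7, so Mn²⁺ is d⁵ (7 − 2 = 5).
High-spin: t2g^3 e_g^2, CFSE = 0.0Δ_oct = 0 cm⁻¹.
For low-spin the configuration is t2g^5 e_g^0: orbital energy -2.0 × 6565 = -13130 cm⁻¹, and 2 additional pairs relative to high-spin add 55320 cm⁻¹, giving 42190 cm⁻¹.
Thus E(LS) − E(HS) = 42190 cm⁻¹.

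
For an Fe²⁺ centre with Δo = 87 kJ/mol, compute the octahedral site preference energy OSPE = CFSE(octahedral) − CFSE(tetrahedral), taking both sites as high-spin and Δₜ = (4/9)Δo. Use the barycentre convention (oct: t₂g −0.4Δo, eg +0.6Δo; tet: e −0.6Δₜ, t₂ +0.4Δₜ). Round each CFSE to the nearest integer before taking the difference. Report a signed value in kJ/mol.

-12

Group 8 minus oxidation state +2 gives a d⁶ configuration for Fe²⁺.
Octahedral (high-spin): t2g^4 e_g^2, CFSE = 4(−0.4) + 2(+0.6) = -0.4Δo = -0.4 × 87 = -35 kJ/mol.
Tetrahedral e^3 t2^3 gives -0.6Δₜ = -0.6 × (4/9) × 87 = -23 kJ/mol.
OSPE = -35 − (-23) = -12 kJ/mol.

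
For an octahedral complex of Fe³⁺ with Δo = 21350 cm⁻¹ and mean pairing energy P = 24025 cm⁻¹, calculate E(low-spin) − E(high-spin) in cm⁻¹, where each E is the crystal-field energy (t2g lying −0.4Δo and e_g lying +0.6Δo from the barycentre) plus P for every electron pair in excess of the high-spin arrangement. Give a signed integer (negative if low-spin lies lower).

Fe sits in group 8; removing 3 electrons leaves Fe³⁺ with 8 − 3 = 5 d electrons.
In the high-spin limit (t2g^3 e_g^2) the orbital term is 0.0Δo = 0 cm⁻¹, with no excess pairing.
For low-spin the configuration is t2g^5 e_g^0: orbital energy -2.0 × 21350 = -42700 cm⁻¹, and 2 additional pairs relative to high-spin add 48050 cm⁻¹, giving 5350 cm⁻¹.
E(LS) − E(HS) = 5350 − (0) = 5350 cm⁻¹.

5350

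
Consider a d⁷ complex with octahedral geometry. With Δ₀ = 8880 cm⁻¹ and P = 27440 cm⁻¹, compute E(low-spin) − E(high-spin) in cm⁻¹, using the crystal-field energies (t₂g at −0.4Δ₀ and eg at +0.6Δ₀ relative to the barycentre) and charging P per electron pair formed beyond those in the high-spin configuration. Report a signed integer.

18560

High-spin d⁷ fills as t₂g⁵ eg² with CFSE 5(−0.4) + 2(+0.6) = -0.8Δ₀ = -7104 cm⁻¹.
For low-spin the configuration is t₂g⁶ eg¹: orbital energy -1.8 × 8880 = -15984 cm⁻¹, and 1 additional pair relative to high-spin adds 27440 cm⁻¹, giving 11456 cm⁻¹.
The difference is 11456 − (-7104) = 18560 cm⁻¹, so high-spin lies lower.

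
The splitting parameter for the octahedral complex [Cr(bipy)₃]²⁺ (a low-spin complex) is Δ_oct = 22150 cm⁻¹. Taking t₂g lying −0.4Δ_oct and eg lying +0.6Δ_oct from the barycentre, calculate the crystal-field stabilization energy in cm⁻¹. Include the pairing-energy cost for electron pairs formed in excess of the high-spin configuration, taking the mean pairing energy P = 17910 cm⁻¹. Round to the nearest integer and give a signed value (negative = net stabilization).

-17530

bipy is neutral, so the +2 overall charge sits on Cr: oxidation state +2.
Cr²⁺: group 6, so d-count = 6 − 2 = 4.
Configuration: t₂g⁴ eg⁰.
The orbital stabilization is -1.6Δ_oct = -1.6 × 22150 = -35440 cm⁻¹.
Relative to high-spin t₂g³ eg¹ (0 paired), the low-spin configuration has 1 additional pair, contributing +1 × 17910 = +17910 cm⁻¹.
Combining: -35440 + 17910 = -17530 cm⁻¹.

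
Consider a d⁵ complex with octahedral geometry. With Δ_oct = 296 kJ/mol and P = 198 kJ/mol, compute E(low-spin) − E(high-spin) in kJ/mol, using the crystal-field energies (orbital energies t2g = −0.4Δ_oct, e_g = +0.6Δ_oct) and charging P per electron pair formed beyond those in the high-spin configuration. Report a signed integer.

High-spin d⁵ fills as t2g^3 e_g^2 with CFSE 3(−0.4) + 2(+0.6) = 0.0Δ_oct = 0 kJ/mol.
Low-spin t2g^5 e_g^0 gives -2.0Δ_oct = -592 kJ/mol, but forming 2 extra pairs costs 2P = 396 kJ/mol, so E(LS) = -592 + 396 = -196 kJ/mol.
The difference is -196 − (0) = -196 kJ/mol, so low-spin lies lower.

-196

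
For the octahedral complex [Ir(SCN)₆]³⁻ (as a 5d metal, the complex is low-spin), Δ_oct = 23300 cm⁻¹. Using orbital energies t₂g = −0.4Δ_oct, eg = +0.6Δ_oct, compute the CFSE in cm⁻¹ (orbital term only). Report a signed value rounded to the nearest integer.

-55920

Each SCN⁻ contributes -1; 6 × (-1) = -6. With overall charge -3, Ir is in the +3 oxidation state.
Ir³⁺: group 9, so d-count = 9 − 3 = 6.
Configuration: t₂g⁶ eg⁰.
Orbital CFSE = 6(-0.4) + 0(0.6) = -2.4Δ_oct = -2.4 × 23300 = -55920 cm⁻¹.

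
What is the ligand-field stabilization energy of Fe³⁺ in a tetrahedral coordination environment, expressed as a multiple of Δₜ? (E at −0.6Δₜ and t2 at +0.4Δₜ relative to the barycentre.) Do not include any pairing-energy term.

Fe sits in group 8; removing 3 electrons leaves Fe³⁺ with 8 − 3 = 5 d electrons.
Tetrahedral splitting is small, so the complex is high-spin.
Configuration: e^2 t2^3.
CFSE = 2(-0.6Δₜ) + 3(0.4Δₜ) = -1.2Δₜ + 1.2Δₜ = 0.0Δₜ.

0.0 Δₜ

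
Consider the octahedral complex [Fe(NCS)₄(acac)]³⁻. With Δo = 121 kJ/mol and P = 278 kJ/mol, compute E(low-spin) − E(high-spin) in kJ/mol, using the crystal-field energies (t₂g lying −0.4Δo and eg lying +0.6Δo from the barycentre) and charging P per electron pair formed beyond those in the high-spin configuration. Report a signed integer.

Ligand charges: 4×(-1) from NCS⁻ and 1×(-1) from acac⁻ sum to -5; with overall charge -3, Fe is +2.
Fe²⁺: group 8, so d-count = 8 − 2 = 6.
High-spin d⁶ fills as t₂g⁴ eg² with CFSE 4(−0.4) + 2(+0.6) = -0.4Δo = -48 kJ/mol.
Low-spin t₂g⁶ eg⁰ gives -2.4Δo = -290 kJ/mol, but forming 2 extra pairs costs 2P = 556 kJ/mol, so E(LS) = -290 + 556 = 266 kJ/mol.
E(LS) − E(HS) = 266 − (-48) = 314 kJ/mol.

314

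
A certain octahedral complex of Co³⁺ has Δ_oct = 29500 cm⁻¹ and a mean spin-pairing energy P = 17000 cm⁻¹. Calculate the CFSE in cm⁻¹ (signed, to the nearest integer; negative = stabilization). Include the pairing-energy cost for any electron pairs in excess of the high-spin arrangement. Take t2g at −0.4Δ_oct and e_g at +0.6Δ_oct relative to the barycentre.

-36800

Co³⁺: group 9, so d-count = 9 − 3 = 6.
With Δ_oct > P the complex is low-spin.
Configuration: t2g^6 e_g^0.
Orbital CFSE = -2.4Δ_oct = -2.4 × 29500 = -70800 cm⁻¹.
Excess pairs vs high-spin: 3 − 1 = 2; pairing cost = +34000 cm⁻¹.
Net CFSE = -70800 + 34000 = -36800 cm⁻¹.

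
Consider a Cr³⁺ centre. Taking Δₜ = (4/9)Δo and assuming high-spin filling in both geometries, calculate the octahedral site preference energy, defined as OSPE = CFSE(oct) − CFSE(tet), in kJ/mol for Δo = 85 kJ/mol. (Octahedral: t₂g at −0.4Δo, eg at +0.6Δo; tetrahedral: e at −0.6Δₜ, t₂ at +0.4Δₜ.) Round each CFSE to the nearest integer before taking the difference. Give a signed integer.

-72

Cr is in group 6, so Cr³⁺ is d³ (6 − 3 = 3).
Octahedral (high-spin): t₂g³ eg⁰, CFSE = 3(−0.4) + 0(+0.6) = -1.2Δo = -1.2 × 85 = -102 kJ/mol.
Tetrahedral e² t₂¹ gives -0.8Δₜ = -0.8 × (4/9) × 85 = -30 kJ/mol.
Subtracting, OSPE = -102 − (-30) = -72 kJ/mol.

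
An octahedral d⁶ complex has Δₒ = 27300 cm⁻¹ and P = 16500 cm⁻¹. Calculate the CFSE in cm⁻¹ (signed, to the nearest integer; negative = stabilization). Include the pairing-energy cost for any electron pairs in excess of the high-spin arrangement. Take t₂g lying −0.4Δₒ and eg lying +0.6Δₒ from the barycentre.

Δₒ > P, so pairing is preferred: the ground state is low-spin.
Filling d⁶ accordingly: t₂g⁶ eg⁰.
Orbital CFSE = -2.4Δₒ = -2.4 × 27300 = -65520 cm⁻¹.
Excess pairs vs high-spin: 3 − 1 = 2; pairing cost = +33000 cm⁻¹.
Net CFSE = -65520 + 33000 = -32520 cm⁻¹.

-32520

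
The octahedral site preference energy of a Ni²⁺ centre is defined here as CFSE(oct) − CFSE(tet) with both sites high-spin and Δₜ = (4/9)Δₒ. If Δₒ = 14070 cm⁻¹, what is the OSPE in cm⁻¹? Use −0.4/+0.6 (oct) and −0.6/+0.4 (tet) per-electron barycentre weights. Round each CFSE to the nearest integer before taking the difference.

Ni sits in group 10; removing 2 electrons leaves Ni²⁺ with 10 − 2 = 8 d electrons.
In an octahedral site d⁸ (HS) is t₂g⁶ eg², giving CFSE(oct) = -1.2Δₒ = -16884 cm⁻¹.
Tetrahedral: e⁴ t₂⁴, CFSE = 4(−0.6) + 4(+0.4) = -0.8Δₜ = -0.8 × (4/9) × 14070 = -5003 cm⁻¹.
OSPE = -16884 − (-5003) = -11881 cm⁻¹.

-11881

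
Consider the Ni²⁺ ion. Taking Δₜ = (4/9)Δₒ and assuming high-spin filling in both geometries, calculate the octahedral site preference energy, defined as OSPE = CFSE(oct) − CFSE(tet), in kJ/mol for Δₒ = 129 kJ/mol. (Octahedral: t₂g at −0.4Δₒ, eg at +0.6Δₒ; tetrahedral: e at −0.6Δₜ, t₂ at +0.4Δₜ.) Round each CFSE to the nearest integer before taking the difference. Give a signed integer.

Ni²⁺: group 10, so d-count = 10 − 2 = 8.
Octahedral high-spin t₂g⁶ eg²: CFSE = -1.2 × 129 = -155 kJ/mol.
Tetrahedral e⁴ t₂⁴ gives -0.8Δₜ = -0.8 × (4/9) × 129 = -46 kJ/mol.
OSPE = -155 − (-46) = -109 kJ/mol.

-109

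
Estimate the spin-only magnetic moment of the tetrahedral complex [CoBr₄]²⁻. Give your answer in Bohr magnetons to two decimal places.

Each Br⁻ contributes -1; 4 × (-1) = -4. With overall charge -2, Co is in the +2 oxidation state.
Group 9 minus oxidation state +2 gives a d⁷ configuration for Co²⁺.
Tetrahedral splitting is small, so the complex is high-spin.
Configuration: e⁴ t₂³ → 3 unpaired electrons.
μ(spin-only) = √[3(3+2)] = √15 ≈ 3.87 Bohr magnetons.

3.87 Bohr magnetons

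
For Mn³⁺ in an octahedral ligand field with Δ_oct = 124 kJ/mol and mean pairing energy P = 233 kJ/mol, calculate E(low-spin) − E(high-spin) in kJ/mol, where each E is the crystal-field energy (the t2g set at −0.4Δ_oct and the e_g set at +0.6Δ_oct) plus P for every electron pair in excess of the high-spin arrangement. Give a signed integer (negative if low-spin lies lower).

Mn sits in group 7; removing 3 electrons leaves Mn³⁺ with 7 − 3 = 4 d electrons.
In the high-spin limit (t2g^3 e_g^1) the orbital term is -0.6Δ_oct = -74 kJ/mol, with no excess pairing.
Low-spin t2g^4 e_g^0 gives -1.6Δ_oct = -198 kJ/mol, but forming 1 extra pair costs 1P = 233 kJ/mol, so E(LS) = -198 + 233 = 35 kJ/mol.
The difference is 35 − (-74) = 109 kJ/mol, so high-spin lies lower.

109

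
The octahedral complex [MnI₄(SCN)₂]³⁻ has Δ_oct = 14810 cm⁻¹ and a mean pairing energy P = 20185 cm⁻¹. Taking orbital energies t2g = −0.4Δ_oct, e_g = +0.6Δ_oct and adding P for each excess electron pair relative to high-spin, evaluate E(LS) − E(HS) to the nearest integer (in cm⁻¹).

5375

Ligand charges: 4×(-1) from I⁻ and 2×(-1) from SCN⁻ sum to -6; with overall charge -3, Mn is +3.
Mn sits in group 7; removing 3 electrons leaves Mn³⁺ with 7 − 3 = 4 d electrons.
High-spin d⁴ fills as t2g^3 e_g^1 with CFSE 3(−0.4) + 1(+0.6) = -0.6Δ_oct = -8886 cm⁻¹.
Low-spin: t2g^4 e_g^0, orbital CFSE = -1.6Δ_oct = -23696 cm⁻¹; plus 1 excess pair × P = +20185 cm⁻¹; total -3511 cm⁻¹.
E(LS) − E(HS) = -3511 − (-8886) = 5375 cm⁻¹.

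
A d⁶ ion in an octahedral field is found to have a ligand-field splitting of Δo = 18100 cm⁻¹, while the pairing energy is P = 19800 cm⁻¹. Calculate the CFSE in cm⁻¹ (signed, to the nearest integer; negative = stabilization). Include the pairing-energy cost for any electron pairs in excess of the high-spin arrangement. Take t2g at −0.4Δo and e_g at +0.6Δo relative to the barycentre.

Δo < P, so pairing is avoided: the ground state is high-spin.
That gives t2g^4 e_g^2.
Orbital CFSE = -0.4Δo = -0.4 × 18100 = -7240 cm⁻¹.
High-spin has no excess pairs, so no pairing correction applies.

-7240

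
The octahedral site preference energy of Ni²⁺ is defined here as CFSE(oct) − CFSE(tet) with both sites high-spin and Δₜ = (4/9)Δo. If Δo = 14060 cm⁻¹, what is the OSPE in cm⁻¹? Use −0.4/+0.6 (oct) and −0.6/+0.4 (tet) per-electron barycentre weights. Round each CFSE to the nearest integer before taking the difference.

Ni sits in group 10; removing 2 electrons leaves Ni²⁺ with 10 − 2 = 8 d electrons.
Octahedral high-spin t₂g⁶ eg²: CFSE = -1.2 × 14060 = -16872 cm⁻¹.
Tetrahedral e⁴ t₂⁴ gives -0.8Δₜ = -0.8 × (4/9) × 14060 = -4999 cm⁻¹.
Subtracting, OSPE = -16872 − (-4999) = -11873 cm⁻¹.

-11873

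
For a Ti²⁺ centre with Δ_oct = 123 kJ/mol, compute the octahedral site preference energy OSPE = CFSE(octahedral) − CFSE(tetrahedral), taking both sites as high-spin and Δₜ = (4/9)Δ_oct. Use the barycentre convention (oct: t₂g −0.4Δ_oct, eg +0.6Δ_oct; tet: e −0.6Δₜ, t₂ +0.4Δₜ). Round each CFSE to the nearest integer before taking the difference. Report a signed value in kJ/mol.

Ti sits in group 4; removing 2 electrons leaves Ti²⁺ with 4 − 2 = 2 d electrons.
Octahedral high-spin t₂g² eg⁰: CFSE = -0.8 × 123 = -98 kJ/mol.
Tetrahedral e² t₂⁰ gives -1.2Δₜ = -1.2 × (4/9) × 123 = -66 kJ/mol.
OSPE = CFSE(oct) − CFSE(tet) = -98 − (-66) = -32 kJ/mol.

-32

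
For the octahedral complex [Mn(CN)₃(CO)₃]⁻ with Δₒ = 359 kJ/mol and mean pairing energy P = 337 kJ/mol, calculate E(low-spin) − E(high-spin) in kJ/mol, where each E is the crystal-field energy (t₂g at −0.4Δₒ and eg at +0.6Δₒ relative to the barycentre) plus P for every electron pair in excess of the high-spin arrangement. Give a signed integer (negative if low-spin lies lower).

Ligand charges: 3×(-1) from CN⁻ and 3×(+0) from CO sum to -3; with overall charge -1, Mn is +2.
Mn sits in group 7; removing 2 electrons leaves Mn²⁺ with 7 − 2 = 5 d electrons.
High-spin: t₂g³ eg², CFSE = 0.0Δₒ = 0 kJ/mol.
For low-spin the configuration is t₂g⁵ eg⁰: orbital energy -2.0 × 359 = -718 kJ/mol, and 2 additional pairs relative to high-spin add 674 kJ/mol, giving -44 kJ/mol.
Thus E(LS) − E(HS) = -44 kJ/mol.

-44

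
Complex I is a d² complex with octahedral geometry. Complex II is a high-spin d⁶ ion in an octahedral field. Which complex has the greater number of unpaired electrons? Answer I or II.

I: t2g^2 e_g^0 → 2 unpaired.
II: t₂g⁴ eg² → 4 unpaired.
So II has more unpaired electrons.

II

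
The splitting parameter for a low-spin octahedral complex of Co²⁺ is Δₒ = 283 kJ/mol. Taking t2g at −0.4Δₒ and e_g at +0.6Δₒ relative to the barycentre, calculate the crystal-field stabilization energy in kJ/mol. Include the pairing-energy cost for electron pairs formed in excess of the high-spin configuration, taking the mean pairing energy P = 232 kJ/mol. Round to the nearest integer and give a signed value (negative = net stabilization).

-277

Group 9 minus oxidation state +2 gives a d⁷ configuration for Co²⁺.
Configuration: t2g^6 e_g^1.
CFSE(orbital) = 6×(-0.4Δₒ) + 1×(0.6Δₒ) = -1.8Δₒ; with Δₒ = 283 kJ/mol that is -509 kJ/mol.
High-spin d⁷ would be t2g^5 e_g^2 with 2 pairs; low-spin has 3, so 1 excess pair costs +1P = +232 kJ/mol.
Combining: -509 + 232 = -277 kJ/mol.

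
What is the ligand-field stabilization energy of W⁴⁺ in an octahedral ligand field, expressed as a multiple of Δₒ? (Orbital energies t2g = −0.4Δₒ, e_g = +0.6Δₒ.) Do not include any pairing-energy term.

-0.8 Δₒ

W is in group 6, so W⁴⁺ is d² (6 − 4 = 2).
For octahedral d² the high- and low-spin configurations coincide.
Configuration: t2g^2 e_g^0.
CFSE = 2(-0.4Δₒ) + 0(0.6Δₒ) = -0.8Δₒ + 0.0Δₒ = -0.8Δₒ.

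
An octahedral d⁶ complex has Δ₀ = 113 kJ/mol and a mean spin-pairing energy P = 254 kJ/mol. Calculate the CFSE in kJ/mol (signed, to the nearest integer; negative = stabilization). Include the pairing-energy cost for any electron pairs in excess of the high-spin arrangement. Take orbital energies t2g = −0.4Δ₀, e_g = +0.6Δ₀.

-45

Here Δ₀ < P (113 < 254), so the high-spin state is favoured.
That gives t2g^4 e_g^2.
Orbital CFSE = -0.4Δ₀ = -0.4 × 113 = -45 kJ/mol.
High-spin has no excess pairs, so no pairing correction applies.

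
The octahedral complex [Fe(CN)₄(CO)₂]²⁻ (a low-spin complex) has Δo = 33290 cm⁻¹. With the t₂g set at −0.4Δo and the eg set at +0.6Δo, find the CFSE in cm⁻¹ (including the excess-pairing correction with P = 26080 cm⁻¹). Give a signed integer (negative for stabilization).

-27736

Ligand charges: 4×(-1) from CN⁻ and 2×(+0) from CO sum to -4; with overall charge -2, Fe is +2.
Fe sits in group 8; removing 2 electrons leaves Fe²⁺ with 8 − 2 = 6 d electrons.
The d⁶ electrons fill as t₂g⁶ eg⁰.
The orbital stabilization is -2.4Δo = -2.4 × 33290 = -79896 cm⁻¹.
Relative to high-spin t₂g⁴ eg² (1 paired), the low-spin configuration has 2 additional pairs, contributing +2 × 26080 = +52160 cm⁻¹.
Combining: -79896 + 52160 = -27736 cm⁻¹.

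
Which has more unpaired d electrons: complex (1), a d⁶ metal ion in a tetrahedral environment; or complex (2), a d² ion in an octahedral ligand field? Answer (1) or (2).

(1): Tetrahedral splitting is small, so the complex is high-spin; e³ t₂³ → 4 unpaired.
(2): t2g^2 e_g^0 → 2 unpaired.
So (1) has more unpaired electrons.

(1)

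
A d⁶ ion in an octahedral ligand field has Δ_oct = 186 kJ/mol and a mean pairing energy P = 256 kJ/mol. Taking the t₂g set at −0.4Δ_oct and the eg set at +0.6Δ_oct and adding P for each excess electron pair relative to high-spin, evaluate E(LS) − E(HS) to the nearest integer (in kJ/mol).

140

High-spin d⁶ fills as t₂g⁴ eg² with CFSE 4(−0.4) + 2(+0.6) = -0.4Δ_oct = -74 kJ/mol.
For low-spin the configuration is t₂g⁶ eg⁰: orbital energy -2.4 × 186 = -446 kJ/mol, and 2 additional pairs relative to high-spin add 512 kJ/mol, giving 66 kJ/mol.
The difference is 66 − (-74) = 140 kJ/mol, so high-spin lies lower.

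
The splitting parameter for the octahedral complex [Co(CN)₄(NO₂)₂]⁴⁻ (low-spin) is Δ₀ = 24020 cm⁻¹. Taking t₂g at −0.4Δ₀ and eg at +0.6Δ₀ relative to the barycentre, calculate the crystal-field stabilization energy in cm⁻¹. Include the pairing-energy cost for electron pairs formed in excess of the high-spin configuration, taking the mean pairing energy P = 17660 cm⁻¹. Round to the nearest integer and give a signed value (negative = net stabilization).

Ligand charges: 4×(-1) from CN⁻ and 2×(-1) from NO₂⁻ sum to -6; with overall charge -4, Co is +2.
Co²⁺: group 9, so d-count = 9 − 2 = 7.
Electron filling gives t₂g⁶ eg¹.
The orbital stabilization is -1.8Δ₀ = -1.8 × 24020 = -43236 cm⁻¹.
Relative to high-spin t₂g⁵ eg² (2 paired), the low-spin configuration has 1 additional pair, contributing +1 × 17660 = +17660 cm⁻¹.
Overall CFSE = -43236 + 17660 = -25576 cm⁻¹.

-25576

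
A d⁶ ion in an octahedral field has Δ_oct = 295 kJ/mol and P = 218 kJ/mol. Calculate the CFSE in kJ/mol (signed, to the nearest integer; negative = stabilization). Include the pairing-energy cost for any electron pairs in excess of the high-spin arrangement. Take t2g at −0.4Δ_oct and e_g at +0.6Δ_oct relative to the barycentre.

Here Δ_oct > P (295 > 218), so the low-spin state is favoured.
Configuration: t2g^6 e_g^0.
Orbital CFSE = -2.4Δ_oct = -2.4 × 295 = -708 kJ/mol.
Excess pairs vs high-spin: 3 − 1 = 2; pairing cost = +436 kJ/mol.
Net CFSE = -708 + 436 = -272 kJ/mol.

-272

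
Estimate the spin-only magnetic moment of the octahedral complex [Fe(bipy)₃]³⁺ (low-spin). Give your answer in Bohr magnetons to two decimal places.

bipy is neutral, so the +3 overall charge sits on Fe: oxidation state +3.
Fe sits in group 8; removing 3 electrons leaves Fe³⁺ with 8 − 3 = 5 d electrons.
Configuration: t2g^5 e_g^0 → 1 unpaired electron.
μ(spin-only) = √[1(1+2)] = √3 ≈ 1.73 Bohr magnetons.

1.73 Bohr magnetons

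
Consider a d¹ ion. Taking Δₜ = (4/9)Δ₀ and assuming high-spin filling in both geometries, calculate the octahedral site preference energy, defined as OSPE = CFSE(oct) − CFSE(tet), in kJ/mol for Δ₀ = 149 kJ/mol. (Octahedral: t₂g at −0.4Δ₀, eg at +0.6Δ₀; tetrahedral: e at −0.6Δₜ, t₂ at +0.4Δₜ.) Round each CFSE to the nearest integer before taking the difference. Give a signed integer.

-20

Octahedral high-spin t₂g¹ eg⁰: CFSE = -0.4 × 149 = -60 kJ/mol.
Tetrahedral: e¹ t₂⁰, CFSE = 1(−0.6) + 0(+0.4) = -0.6Δₜ = -0.6 × (4/9) × 149 = -40 kJ/mol.
Subtracting, OSPE = -60 − (-40) = -20 kJ/mol.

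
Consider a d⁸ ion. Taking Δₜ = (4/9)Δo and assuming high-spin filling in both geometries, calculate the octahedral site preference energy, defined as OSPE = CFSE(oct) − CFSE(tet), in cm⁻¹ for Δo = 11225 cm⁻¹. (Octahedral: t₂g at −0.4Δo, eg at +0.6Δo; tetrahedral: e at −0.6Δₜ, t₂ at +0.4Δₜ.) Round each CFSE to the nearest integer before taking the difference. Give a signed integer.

In an octahedral site d⁸ (HS) is t₂g⁶ eg², giving CFSE(oct) = -1.2Δo = -13470 cm⁻¹.
Tetrahedral: e⁴ t₂⁴, CFSE = 4(−0.6) + 4(+0.4) = -0.8Δₜ = -0.8 × (4/9) × 11225 = -3991 cm⁻¹.
Subtracting, OSPE = -13470 − (-3991) = -9479 cm⁻¹.

-9479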